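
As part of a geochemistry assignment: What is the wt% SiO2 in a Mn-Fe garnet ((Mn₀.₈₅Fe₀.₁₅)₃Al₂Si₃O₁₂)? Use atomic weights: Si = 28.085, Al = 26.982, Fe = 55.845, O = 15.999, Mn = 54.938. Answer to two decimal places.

36.38 wt%

Molar mass of (Mn₀.₈₅Fe₀.₁₅)₃Al₂Si₃O₁₂ = 2.55×54.938 + 0.45×55.845 + 2×26.982 + 3×28.085 + 12×15.999 = 495.429 g/mol.
Each formula unit contains 3 Si, equivalent to 3/1 = 3.0000 mol SiO2.
M(SiO2) = 1×28.085 + 2×15.999 = 60.083 g/mol.
Mass of SiO2 per formula unit = 3.0000 × 60.083 = 180.249 g.
SiO2 wt% = 180.249 / 495.429 × 100 = 36.38%.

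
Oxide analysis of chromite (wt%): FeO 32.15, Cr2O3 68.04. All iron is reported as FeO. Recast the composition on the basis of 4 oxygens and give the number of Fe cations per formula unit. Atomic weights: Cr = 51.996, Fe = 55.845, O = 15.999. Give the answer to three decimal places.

FeO: 32.15/71.844 = 0.44750 mol → 0.44750 mol Fe, 0.44750 mol O.
Cr2O3: 68.04/151.989 = 0.44766 mol → 0.89532 mol Cr, 1.34298 mol O.
Total oxygen = 1.79048 mol. Normalization factor = 4/1.79048 = 2.23404.
Fe per 4 O = 0.44750 × 2.23404 = 1.000.

1.000 Fe apfu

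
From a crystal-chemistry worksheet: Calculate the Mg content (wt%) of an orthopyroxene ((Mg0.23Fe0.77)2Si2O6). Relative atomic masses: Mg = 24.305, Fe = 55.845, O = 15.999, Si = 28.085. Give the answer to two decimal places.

M((Mg0.23Fe0.77)2Si2O6) = 249.346 g/mol.
Mg contributes 0.46 × 24.305 = 11.180 g per mole.
11.180/249.346 = 0.0448 → 4.48%.

4.48 wt%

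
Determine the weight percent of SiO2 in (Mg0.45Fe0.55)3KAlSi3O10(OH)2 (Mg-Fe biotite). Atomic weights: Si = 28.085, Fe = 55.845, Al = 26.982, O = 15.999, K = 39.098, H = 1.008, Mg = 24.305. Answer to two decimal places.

38.41 wt%

Molar mass of (Mg0.45Fe0.55)3KAlSi3O10(OH)2 = 1.35·24.305 + 1.65·55.845 + 1·39.098 + 1·26.982 + 3·28.085 + 12·15.999 + 2·1.008 = 469.295 g/mol.
Each formula unit contains 3 Si, equivalent to 3/1 = 3.0000 mol SiO2.
M(SiO2) = 1×28.085 + 2×15.999 = 60.083 g/mol.
Mass of SiO2 per formula unit = 3.0000 × 60.083 = 180.249 g.
SiO2 wt% = 180.249 / 469.295 × 100 = 38.41%.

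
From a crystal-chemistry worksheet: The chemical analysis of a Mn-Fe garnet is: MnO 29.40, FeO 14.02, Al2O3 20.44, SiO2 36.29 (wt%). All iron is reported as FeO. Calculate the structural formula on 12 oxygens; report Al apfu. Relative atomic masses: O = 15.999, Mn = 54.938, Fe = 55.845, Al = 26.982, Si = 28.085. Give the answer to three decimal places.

MnO (M=70.937): mol = 0.41445; Mn = 0.41445, O = 0.41445.
FeO (M=71.844): mol = 0.19515; Fe = 0.19515, O = 0.19515.
Al2O3 (M=101.961): mol = 0.20047; Al = 0.40094, O = 0.60141.
SiO2 (M=60.083): mol = 0.60400; Si = 0.60400, O = 1.20800.
ΣO = 2.41901; factor = 12/ΣO = 4.96071.
Al apfu = 0.40094 × 4.96071 = 1.989.

1.989 Al apfu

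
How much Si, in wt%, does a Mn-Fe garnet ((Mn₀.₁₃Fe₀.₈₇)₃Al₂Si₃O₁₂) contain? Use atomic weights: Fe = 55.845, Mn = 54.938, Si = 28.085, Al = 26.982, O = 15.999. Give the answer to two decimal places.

16.94 wt%

M((Mn₀.₁₃Fe₀.₈₇)₃Al₂Si₃O₁₂) = 497.388 g/mol.
Si contributes 3 × 28.085 = 84.255 g per mole.
84.255/497.388 = 0.1694 → 16.94%.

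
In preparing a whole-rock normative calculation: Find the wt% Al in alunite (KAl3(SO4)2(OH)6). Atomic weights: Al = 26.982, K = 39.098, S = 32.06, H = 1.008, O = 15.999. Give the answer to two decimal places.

19.54 wt%

Formula mass = 1*39.098 + 3*26.982 + 2*32.06 + 14*15.999 + 6*1.008 = 414.198 g/mol, of which 80.946 g is Al.
So Al makes up 80.946/414.198 = 0.1954 of the mass, i.e. 19.54%.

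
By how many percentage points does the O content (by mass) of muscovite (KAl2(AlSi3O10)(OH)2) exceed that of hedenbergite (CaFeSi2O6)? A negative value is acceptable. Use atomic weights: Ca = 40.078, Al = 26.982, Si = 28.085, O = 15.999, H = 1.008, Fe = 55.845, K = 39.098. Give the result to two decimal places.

9.51 percentage points

O in KAl2(AlSi3O10)(OH)2: molar mass 398.303 g/mol; 12×15.999 = 191.988 g → 48.20 wt%.
O in CaFeSi2O6: molar mass 248.087 g/mol; 6×15.999 = 95.994 g → 38.69 wt%.
Difference = 48.20 − 38.69 = 9.51 percentage points.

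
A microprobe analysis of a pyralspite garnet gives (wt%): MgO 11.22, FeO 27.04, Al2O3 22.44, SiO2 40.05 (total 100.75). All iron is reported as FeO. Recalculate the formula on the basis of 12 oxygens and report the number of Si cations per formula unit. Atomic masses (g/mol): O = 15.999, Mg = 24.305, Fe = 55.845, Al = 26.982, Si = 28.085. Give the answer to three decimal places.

3.021 Si apfu

MgO: 11.22/40.304 = 0.27838 mol → 0.27838 mol Mg, 0.27838 mol O.
FeO: 27.04/71.844 = 0.37637 mol → 0.37637 mol Fe, 0.37637 mol O.
Al2O3: 22.44/101.961 = 0.22008 mol → 0.44016 mol Al, 0.66024 mol O.
SiO2: 40.05/60.083 = 0.66658 mol → 0.66658 mol Si, 1.33316 mol O.
Total oxygen = 2.64815 mol. Normalization factor = 12/2.64815 = 4.53147.
Si per 12 O = 0.66658 × 4.53147 = 3.021.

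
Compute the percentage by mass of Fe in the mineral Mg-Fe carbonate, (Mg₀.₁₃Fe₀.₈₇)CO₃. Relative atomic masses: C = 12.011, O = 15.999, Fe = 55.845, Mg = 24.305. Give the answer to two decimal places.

M((Mg₀.₁₃Fe₀.₈₇)CO₃) = 111.753 g/mol.
Fe contributes 0.87 × 55.845 = 48.585 g per mole.
48.585/111.753 = 0.4348 → 43.48%.

43.48 weight percent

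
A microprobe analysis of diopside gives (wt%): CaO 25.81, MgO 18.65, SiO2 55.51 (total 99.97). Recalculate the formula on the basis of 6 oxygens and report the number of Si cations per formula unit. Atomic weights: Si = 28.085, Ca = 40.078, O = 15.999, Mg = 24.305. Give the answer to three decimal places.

CaO (M=56.077): mol = 0.46026; Ca = 0.46026, O = 0.46026.
MgO (M=40.304): mol = 0.46273; Mg = 0.46273, O = 0.46273.
SiO2 (M=60.083): mol = 0.92389; Si = 0.92389, O = 1.84778.
ΣO = 2.77077; factor = 6/ΣO = 2.16546.
Si apfu = 0.92389 × 2.16546 = 2.001.

2.001 Si apfu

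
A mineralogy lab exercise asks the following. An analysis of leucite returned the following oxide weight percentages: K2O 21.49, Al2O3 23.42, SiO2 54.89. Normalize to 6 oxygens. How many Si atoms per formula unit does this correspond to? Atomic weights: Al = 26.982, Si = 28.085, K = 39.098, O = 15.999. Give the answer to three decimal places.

K2O (M=94.195): mol = 0.22814; K = 0.45628, O = 0.22814.
Al2O3 (M=101.961): mol = 0.22970; Al = 0.45940, O = 0.68910.
SiO2 (M=60.083): mol = 0.91357; Si = 0.91357, O = 1.82714.
ΣO = 2.74438; factor = 6/ΣO = 2.18629.
Si apfu = 0.91357 × 2.18629 = 1.997.

1.997 Si apfu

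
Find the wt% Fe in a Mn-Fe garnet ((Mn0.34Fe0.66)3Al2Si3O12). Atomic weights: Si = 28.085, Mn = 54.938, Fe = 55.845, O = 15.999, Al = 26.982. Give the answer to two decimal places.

Molar mass of (Mn0.34Fe0.66)3Al2Si3O12: 1.02*54.938 + 1.98*55.845 + 2*26.982 + 3*28.085 + 12*15.999 = 496.817 g/mol.
Mass of Fe per formula unit: 1.98 × 55.845 = 110.573 g.
Weight fraction Fe = 110.573 / 496.817 = 0.2226.

22.26 mass %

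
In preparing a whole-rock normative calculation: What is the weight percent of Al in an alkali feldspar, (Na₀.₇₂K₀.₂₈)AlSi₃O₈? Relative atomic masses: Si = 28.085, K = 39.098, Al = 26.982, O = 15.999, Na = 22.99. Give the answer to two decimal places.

10.12 wt%

Molar mass of (Na₀.₇₂K₀.₂₈)AlSi₃O₈: 0.72×22.99 + 0.28×39.098 + 1×26.982 + 3×28.085 + 8×15.999 = 266.729 g/mol.
Mass of Al per formula unit: 1 × 26.982 = 26.982 g.
Weight fraction Al = 26.982 / 266.729 = 0.1012.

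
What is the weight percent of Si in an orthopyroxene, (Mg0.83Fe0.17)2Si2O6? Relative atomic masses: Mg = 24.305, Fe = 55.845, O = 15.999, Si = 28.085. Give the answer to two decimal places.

Formula mass = 1.66*24.305 + 0.34*55.845 + 2*28.085 + 6*15.999 = 211.498 g/mol, of which 56.170 g is Si.
So Si makes up 56.170/211.498 = 0.2656 of the mass, i.e. 26.56%.

26.56 wt%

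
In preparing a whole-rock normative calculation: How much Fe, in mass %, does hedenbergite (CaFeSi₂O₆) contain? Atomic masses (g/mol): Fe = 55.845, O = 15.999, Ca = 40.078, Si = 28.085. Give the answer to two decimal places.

Formula mass = 1·40.078 + 1·55.845 + 2·28.085 + 6·15.999 = 248.087 g/mol, of which 55.845 g is Fe.
So Fe makes up 55.845/248.087 = 0.2251 of the mass, i.e. 22.51%.

22.51 mass %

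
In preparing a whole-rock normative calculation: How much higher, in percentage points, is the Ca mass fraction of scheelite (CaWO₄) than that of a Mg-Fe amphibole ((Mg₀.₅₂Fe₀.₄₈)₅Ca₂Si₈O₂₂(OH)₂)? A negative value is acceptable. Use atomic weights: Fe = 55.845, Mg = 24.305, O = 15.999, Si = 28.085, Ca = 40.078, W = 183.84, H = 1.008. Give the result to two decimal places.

M(CaWO₄) = 287.914 g/mol, so wt% Ca = 40.078/287.914 × 100 = 13.92%.
M((Mg₀.₅₂Fe₀.₄₈)₅Ca₂Si₈O₂₂(OH)₂) = 888.049 g/mol, so wt% Ca = 80.156/888.049 × 100 = 9.03%.
13.92 − 9.03 = 4.89 pp.

4.89 percentage points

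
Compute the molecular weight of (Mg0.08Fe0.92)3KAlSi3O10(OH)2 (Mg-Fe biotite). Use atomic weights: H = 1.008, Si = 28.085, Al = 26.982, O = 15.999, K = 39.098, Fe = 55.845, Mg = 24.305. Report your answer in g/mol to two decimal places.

The formula mass is the sum 0.24×24.305 + 2.76×55.845 + 1×39.098 + 1×26.982 + 3×28.085 + 12×15.999 + 2×1.008.

504.30 g/mol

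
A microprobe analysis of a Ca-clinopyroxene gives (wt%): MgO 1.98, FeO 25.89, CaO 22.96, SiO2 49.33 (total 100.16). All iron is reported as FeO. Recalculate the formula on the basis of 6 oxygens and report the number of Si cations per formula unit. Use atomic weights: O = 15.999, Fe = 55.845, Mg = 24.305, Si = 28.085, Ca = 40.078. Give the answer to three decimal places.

2.002 Si apfu

1.98 wt% MgO ÷ 40.304 g/mol = 0.04913 mol, giving 0.04913 Mg and 0.04913 O.
25.89 wt% FeO ÷ 71.844 g/mol = 0.36036 mol, giving 0.36036 Fe and 0.36036 O.
22.96 wt% CaO ÷ 56.077 g/mol = 0.40944 mol, giving 0.40944 Ca and 0.40944 O.
49.33 wt% SiO2 ÷ 60.083 g/mol = 0.82103 mol, giving 0.82103 Si and 1.64206 O.
Oxygen sums to 2.46099; scaling by 6/2.46099 = 2.43804 puts the formula on 6 O.
Si: 0.82103 × 2.43804 = 2.002 atoms per formula unit.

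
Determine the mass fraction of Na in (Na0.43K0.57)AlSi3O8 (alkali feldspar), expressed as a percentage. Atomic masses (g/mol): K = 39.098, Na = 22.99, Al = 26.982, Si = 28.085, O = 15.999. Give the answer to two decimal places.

Formula mass = 0.43*22.99 + 0.57*39.098 + 1*26.982 + 3*28.085 + 8*15.999 = 271.401 g/mol, of which 9.886 g is Na.
So Na makes up 9.886/271.401 = 0.0364 of the mass, i.e. 3.64%.

3.64 wt%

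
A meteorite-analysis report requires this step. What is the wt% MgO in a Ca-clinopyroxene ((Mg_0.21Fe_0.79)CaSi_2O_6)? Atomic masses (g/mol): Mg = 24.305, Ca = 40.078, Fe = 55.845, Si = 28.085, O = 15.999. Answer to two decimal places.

M((Mg_0.21Fe_0.79)CaSi_2O_6) = 241.464 g/mol; M(MgO) = 40.304 g/mol.
Moles MgO per formula unit = 0.21 Mg ÷ 1 = 0.2100.
MgO fraction = (0.2100 × 40.304) / 241.464 = 8.464/241.464 = 0.0351.

3.51 wt%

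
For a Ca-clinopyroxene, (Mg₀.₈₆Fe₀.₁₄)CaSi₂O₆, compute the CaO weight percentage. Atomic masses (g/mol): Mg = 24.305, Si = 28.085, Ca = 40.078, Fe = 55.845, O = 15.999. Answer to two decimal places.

Molar mass of (Mg₀.₈₆Fe₀.₁₄)CaSi₂O₆ = 0.86*24.305 + 0.14*55.845 + 1*40.078 + 2*28.085 + 6*15.999 = 220.963 g/mol.
Each formula unit contains 1 Ca, equivalent to 1/1 = 1.0000 mol CaO.
M(CaO) = 1×40.078 + 1×15.999 = 56.077 g/mol.
Mass of CaO per formula unit = 1.0000 × 56.077 = 56.077 g.
CaO wt% = 56.077 / 220.963 × 100 = 25.38%.

25.38 wt%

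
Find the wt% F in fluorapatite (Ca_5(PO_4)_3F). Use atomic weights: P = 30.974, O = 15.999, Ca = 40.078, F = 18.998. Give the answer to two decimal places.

Molar mass of Ca_5(PO_4)_3F: 5·40.078 + 3·30.974 + 12·15.999 + 1·18.998 = 504.298 g/mol.
Mass of F per formula unit: 1 × 18.998 = 18.998 g.
Weight fraction F = 18.998 / 504.298 = 0.0377.

3.77 mass %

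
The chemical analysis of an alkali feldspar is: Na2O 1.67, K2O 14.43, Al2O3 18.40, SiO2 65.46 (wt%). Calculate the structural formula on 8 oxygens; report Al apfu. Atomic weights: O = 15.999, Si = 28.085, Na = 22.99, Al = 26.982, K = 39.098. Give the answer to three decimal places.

Na2O: 1.67/61.979 = 0.02694 mol → 0.05388 mol Na, 0.02694 mol O.
K2O: 14.43/94.195 = 0.15319 mol → 0.30638 mol K, 0.15319 mol O.
Al2O3: 18.40/101.961 = 0.18046 mol → 0.36092 mol Al, 0.54138 mol O.
SiO2: 65.46/60.083 = 1.08949 mol → 1.08949 mol Si, 2.17898 mol O.
Total oxygen = 2.90049 mol. Normalization factor = 8/2.90049 = 2.75815.
Al per 8 O = 0.36092 × 2.75815 = 0.995.

0.995 Al apfu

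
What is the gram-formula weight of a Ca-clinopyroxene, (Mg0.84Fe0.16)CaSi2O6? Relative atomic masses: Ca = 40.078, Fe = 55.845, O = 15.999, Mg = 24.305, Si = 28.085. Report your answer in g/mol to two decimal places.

The formula mass is the sum 0.84×24.305 + 0.16×55.845 + 1×40.078 + 2×28.085 + 6×15.999.

221.59 g/mol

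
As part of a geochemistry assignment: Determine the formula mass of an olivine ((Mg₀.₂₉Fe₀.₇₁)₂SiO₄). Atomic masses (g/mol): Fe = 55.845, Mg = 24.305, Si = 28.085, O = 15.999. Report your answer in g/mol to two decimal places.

185.48 g/mol

The formula mass is the sum 0.58×24.305 + 1.42×55.845 + 1×28.085 + 4×15.999.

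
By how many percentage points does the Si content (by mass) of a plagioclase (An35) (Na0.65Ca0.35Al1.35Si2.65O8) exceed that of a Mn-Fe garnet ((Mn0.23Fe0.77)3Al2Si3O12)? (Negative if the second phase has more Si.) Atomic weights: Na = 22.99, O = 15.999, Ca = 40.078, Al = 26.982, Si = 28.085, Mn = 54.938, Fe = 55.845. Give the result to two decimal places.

10.84 percentage points

M(Na0.65Ca0.35Al1.35Si2.65O8) = 267.814 g/mol, so wt% Si = 74.425/267.814 × 100 = 27.79%.
M((Mn0.23Fe0.77)3Al2Si3O12) = 497.116 g/mol, so wt% Si = 84.255/497.116 × 100 = 16.95%.
27.79 − 16.95 = 10.84 pp.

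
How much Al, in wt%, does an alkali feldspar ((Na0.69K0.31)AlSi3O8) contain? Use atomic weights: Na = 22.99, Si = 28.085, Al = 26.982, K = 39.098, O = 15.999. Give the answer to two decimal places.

10.10 wt%

Molar mass of (Na0.69K0.31)AlSi3O8: 0.69×22.99 + 0.31×39.098 + 1×26.982 + 3×28.085 + 8×15.999 = 267.212 g/mol.
Mass of Al per formula unit: 1 × 26.982 = 26.982 g.
Weight fraction Al = 26.982 / 267.212 = 0.1010.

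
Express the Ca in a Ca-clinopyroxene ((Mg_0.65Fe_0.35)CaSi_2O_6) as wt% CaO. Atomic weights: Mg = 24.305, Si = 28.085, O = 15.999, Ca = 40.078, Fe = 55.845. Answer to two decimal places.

24.64 wt%

M((Mg_0.65Fe_0.35)CaSi_2O_6) = 227.586 g/mol; M(CaO) = 56.077 g/mol.
Moles CaO per formula unit = 1 Ca ÷ 1 = 1.0000.
CaO fraction = (1.0000 × 56.077) / 227.586 = 56.077/227.586 = 0.2464.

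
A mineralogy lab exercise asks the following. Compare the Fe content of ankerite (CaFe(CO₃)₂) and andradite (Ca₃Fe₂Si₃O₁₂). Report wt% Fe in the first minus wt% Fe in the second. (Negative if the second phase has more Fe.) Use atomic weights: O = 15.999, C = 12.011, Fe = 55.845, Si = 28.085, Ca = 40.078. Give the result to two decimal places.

First mineral: 55.845 g Fe in 215.939 g formula = 25.86 wt% Fe.
Second mineral: 111.690 g Fe in 508.167 g formula = 21.98 wt% Fe.
25.86% − 21.98% gives a difference of 3.88 percentage points.

3.88 percentage points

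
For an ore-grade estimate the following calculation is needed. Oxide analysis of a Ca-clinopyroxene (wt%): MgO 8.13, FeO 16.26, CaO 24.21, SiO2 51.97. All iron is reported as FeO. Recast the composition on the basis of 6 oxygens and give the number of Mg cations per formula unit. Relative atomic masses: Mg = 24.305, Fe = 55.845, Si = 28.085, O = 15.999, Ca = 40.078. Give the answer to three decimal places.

8.13 wt% MgO ÷ 40.304 g/mol = 0.20172 mol, giving 0.20172 Mg and 0.20172 O.
16.26 wt% FeO ÷ 71.844 g/mol = 0.22632 mol, giving 0.22632 Fe and 0.22632 O.
24.21 wt% CaO ÷ 56.077 g/mol = 0.43173 mol, giving 0.43173 Ca and 0.43173 O.
51.97 wt% SiO2 ÷ 60.083 g/mol = 0.86497 mol, giving 0.86497 Si and 1.72994 O.
Oxygen sums to 2.58971; scaling by 6/2.58971 = 2.31686 puts the formula on 6 O.
Mg: 0.20172 × 2.31686 = 0.467 atoms per formula unit.

0.467 Mg apfu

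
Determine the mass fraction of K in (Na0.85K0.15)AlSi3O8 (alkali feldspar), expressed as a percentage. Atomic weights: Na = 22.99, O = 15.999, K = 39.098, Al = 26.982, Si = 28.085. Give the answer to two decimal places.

2.22 mass %

Molar mass of (Na0.85K0.15)AlSi3O8: 0.85×22.99 + 0.15×39.098 + 1×26.982 + 3×28.085 + 8×15.999 = 264.635 g/mol.
Mass of K per formula unit: 0.15 × 39.098 = 5.865 g.
Weight fraction K = 5.865 / 264.635 = 0.0222.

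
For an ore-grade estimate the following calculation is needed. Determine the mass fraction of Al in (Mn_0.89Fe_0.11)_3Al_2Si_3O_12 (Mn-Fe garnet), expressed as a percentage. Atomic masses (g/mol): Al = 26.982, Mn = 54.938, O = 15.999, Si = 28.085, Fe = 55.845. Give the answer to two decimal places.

10.89 weight percent

Formula mass = 2.67·54.938 + 0.33·55.845 + 2·26.982 + 3·28.085 + 12·15.999 = 495.320 g/mol, of which 53.964 g is Al.
So Al makes up 53.964/495.320 = 0.1089 of the mass, i.e. 10.89%.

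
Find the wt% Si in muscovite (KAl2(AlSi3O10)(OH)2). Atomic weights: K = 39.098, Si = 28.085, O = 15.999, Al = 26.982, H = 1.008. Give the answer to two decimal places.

M(KAl2(AlSi3O10)(OH)2) = 398.303 g/mol.
Si contributes 3 × 28.085 = 84.255 g per mole.
84.255/398.303 = 0.2115 → 21.15%.

21.15 weight percent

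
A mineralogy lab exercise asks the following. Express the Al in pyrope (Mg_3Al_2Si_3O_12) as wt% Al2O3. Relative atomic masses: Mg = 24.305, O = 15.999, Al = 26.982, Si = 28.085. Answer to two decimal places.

Formula mass = 403.122 g/mol.
2 Al → 1.0000 mol Al2O3 per formula unit; M(Al2O3) = 101.961, so Al2O3 mass = 101.961 g.
101.961/403.122 × 100 = 25.29 wt%.

25.29 wt%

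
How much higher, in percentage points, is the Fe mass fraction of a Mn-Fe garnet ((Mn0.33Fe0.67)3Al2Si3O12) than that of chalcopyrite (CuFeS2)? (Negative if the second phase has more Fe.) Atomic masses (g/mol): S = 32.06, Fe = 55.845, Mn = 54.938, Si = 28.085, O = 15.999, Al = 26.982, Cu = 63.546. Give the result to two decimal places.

First mineral: 112.248 g Fe in 496.844 g formula = 22.59 wt% Fe.
Second mineral: 55.845 g Fe in 183.511 g formula = 30.43 wt% Fe.
22.59% − 30.43% gives a difference of -7.84 percentage points.

-7.84 percentage points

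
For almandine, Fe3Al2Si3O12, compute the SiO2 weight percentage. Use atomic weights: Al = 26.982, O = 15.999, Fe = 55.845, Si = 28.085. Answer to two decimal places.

Molar mass of Fe3Al2Si3O12 = 3×55.845 + 2×26.982 + 3×28.085 + 12×15.999 = 497.742 g/mol.
Each formula unit contains 3 Si, equivalent to 3/1 = 3.0000 mol SiO2.
M(SiO2) = 1×28.085 + 2×15.999 = 60.083 g/mol.
Mass of SiO2 per formula unit = 3.0000 × 60.083 = 180.249 g.
SiO2 wt% = 180.249 / 497.742 × 100 = 36.21%.

36.21 wt%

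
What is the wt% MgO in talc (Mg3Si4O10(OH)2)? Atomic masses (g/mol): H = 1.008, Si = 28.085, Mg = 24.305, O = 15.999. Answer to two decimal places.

Molar mass of Mg3Si4O10(OH)2 = 3·24.305 + 4·28.085 + 12·15.999 + 2·1.008 = 379.259 g/mol.
Each formula unit contains 3 Mg, equivalent to 3/1 = 3.0000 mol MgO.
M(MgO) = 1×24.305 + 1×15.999 = 40.304 g/mol.
Mass of MgO per formula unit = 3.0000 × 40.304 = 120.912 g.
MgO wt% = 120.912 / 379.259 × 100 = 31.88%.

31.88 wt%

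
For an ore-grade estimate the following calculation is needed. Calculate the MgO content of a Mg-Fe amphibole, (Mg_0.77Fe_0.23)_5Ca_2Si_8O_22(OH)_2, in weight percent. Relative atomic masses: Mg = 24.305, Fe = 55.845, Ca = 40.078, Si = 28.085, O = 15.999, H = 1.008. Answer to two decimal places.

18.28 wt%

Molar mass of (Mg_0.77Fe_0.23)_5Ca_2Si_8O_22(OH)_2 = 3.85×24.305 + 1.15×55.845 + 2×40.078 + 8×28.085 + 24×15.999 + 2×1.008 = 848.624 g/mol.
Each formula unit contains 3.85 Mg, equivalent to 3.85/1 = 3.8500 mol MgO.
M(MgO) = 1×24.305 + 1×15.999 = 40.304 g/mol.
Mass of MgO per formula unit = 3.8500 × 40.304 = 155.170 g.
MgO wt% = 155.170 / 848.624 × 100 = 18.28%.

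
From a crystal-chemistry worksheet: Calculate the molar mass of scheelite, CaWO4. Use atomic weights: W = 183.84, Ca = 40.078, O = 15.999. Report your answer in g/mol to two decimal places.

287.91 g/mol

M = 1*40.078 + 1*183.84 + 4*15.999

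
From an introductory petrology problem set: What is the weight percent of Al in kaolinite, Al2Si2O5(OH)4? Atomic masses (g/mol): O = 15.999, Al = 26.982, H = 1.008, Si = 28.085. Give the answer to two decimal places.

20.90 wt%

M(Al2Si2O5(OH)4) = 258.157 g/mol.
Al contributes 2 × 26.982 = 53.964 g per mole.
53.964/258.157 = 0.2090 → 20.90%.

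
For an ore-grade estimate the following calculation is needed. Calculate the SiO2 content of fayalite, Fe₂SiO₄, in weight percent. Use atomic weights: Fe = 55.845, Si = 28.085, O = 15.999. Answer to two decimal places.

29.49 wt%

Formula mass = 203.771 g/mol.
1 Si → 1.0000 mol SiO2 per formula unit; M(SiO2) = 60.083, so SiO2 mass = 60.083 g.
60.083/203.771 × 100 = 29.49 wt%.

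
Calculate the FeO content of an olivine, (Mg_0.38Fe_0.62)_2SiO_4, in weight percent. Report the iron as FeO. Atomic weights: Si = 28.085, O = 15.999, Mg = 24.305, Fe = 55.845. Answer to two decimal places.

Formula mass = 179.801 g/mol.
1.24 Fe → 1.2400 mol FeO per formula unit; M(FeO) = 71.844, so FeO mass = 89.087 g.
89.087/179.801 × 100 = 49.55 wt%.

49.55 wt%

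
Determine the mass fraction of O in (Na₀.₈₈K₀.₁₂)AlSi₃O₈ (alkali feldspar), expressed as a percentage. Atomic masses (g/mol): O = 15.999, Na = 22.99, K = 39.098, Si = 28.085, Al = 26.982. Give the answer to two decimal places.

48.45 mass %

Molar mass of (Na₀.₈₈K₀.₁₂)AlSi₃O₈: 0.88·22.99 + 0.12·39.098 + 1·26.982 + 3·28.085 + 8·15.999 = 264.152 g/mol.
Mass of O per formula unit: 8 × 15.999 = 127.992 g.
Weight fraction O = 127.992 / 264.152 = 0.4845.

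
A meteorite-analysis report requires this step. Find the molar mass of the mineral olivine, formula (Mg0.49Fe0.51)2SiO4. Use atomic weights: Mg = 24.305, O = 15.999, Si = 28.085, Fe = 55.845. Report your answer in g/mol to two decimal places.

172.86 g/mol

Mg: 0.98 × 24.305 = 23.8189
Fe: 1.02 × 55.845 = 56.9619
Si: 1 × 28.085 = 28.0850
O: 4 × 15.999 = 63.9960
Summing the contributions gives the formula mass.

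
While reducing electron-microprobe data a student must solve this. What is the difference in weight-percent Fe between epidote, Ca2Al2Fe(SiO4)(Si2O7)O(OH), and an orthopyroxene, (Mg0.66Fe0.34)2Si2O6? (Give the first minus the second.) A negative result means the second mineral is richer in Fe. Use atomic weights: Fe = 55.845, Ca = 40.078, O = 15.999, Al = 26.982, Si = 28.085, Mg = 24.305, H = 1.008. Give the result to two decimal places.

Fe in Ca2Al2Fe(SiO4)(Si2O7)O(OH): molar mass 483.215 g/mol; 1×55.845 = 55.845 g → 11.56 wt%.
Fe in (Mg0.66Fe0.34)2Si2O6: molar mass 222.221 g/mol; 0.68×55.845 = 37.975 g → 17.09 wt%.
Difference = 11.56 − 17.09 = -5.53 percentage points.

-5.53 percentage points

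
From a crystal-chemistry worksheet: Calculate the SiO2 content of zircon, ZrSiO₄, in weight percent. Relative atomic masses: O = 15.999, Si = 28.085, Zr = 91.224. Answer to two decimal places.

M(ZrSiO₄) = 183.305 g/mol; M(SiO2) = 60.083 g/mol.
Moles SiO2 per formula unit = 1 Si ÷ 1 = 1.0000.
SiO2 fraction = (1.0000 × 60.083) / 183.305 = 60.083/183.305 = 0.3278.

32.78 wt%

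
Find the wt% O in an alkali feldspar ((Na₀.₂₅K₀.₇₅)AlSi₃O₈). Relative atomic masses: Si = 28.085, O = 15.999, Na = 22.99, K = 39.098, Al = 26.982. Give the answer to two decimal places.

46.66 wt%

M((Na₀.₂₅K₀.₇₅)AlSi₃O₈) = 274.300 g/mol.
O contributes 8 × 15.999 = 127.992 g per mole.
127.992/274.300 = 0.4666 → 46.66%.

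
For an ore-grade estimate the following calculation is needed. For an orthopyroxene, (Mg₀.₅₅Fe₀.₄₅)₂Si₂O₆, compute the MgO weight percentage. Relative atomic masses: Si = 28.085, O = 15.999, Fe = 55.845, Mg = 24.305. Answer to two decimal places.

19.35 wt%

Molar mass of (Mg₀.₅₅Fe₀.₄₅)₂Si₂O₆ = 1.10×24.305 + 0.90×55.845 + 2×28.085 + 6×15.999 = 229.160 g/mol.
Each formula unit contains 1.10 Mg, equivalent to 1.10/1 = 1.1000 mol MgO.
M(MgO) = 1×24.305 + 1×15.999 = 40.304 g/mol.
Mass of MgO per formula unit = 1.1000 × 40.304 = 44.334 g.
MgO wt% = 44.334 / 229.160 × 100 = 19.35%.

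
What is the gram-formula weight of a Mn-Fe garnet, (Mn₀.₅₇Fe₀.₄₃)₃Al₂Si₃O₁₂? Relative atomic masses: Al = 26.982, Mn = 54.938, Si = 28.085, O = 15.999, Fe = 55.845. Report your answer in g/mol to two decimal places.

496.19 g/mol

The formula mass is the sum 1.71×54.938 + 1.29×55.845 + 2×26.982 + 3×28.085 + 12×15.999.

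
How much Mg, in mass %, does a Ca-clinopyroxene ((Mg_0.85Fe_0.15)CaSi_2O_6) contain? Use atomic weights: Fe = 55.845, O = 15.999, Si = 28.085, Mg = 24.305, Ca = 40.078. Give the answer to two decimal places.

9.34 mass %

Formula mass = 0.85*24.305 + 0.15*55.845 + 1*40.078 + 2*28.085 + 6*15.999 = 221.278 g/mol, of which 20.659 g is Mg.
So Mg makes up 20.659/221.278 = 0.0934 of the mass, i.e. 9.34%.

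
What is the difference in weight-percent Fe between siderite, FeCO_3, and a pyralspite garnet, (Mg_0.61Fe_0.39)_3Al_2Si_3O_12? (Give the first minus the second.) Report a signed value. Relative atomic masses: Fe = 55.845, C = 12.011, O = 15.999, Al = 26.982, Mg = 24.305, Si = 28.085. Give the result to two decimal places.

Fe in FeCO_3: molar mass 115.853 g/mol; 1×55.845 = 55.845 g → 48.20 wt%.
Fe in (Mg_0.61Fe_0.39)_3Al_2Si_3O_12: molar mass 440.024 g/mol; 1.17×55.845 = 65.339 g → 14.85 wt%.
Difference = 48.20 − 14.85 = 33.35 percentage points.

33.35 percentage points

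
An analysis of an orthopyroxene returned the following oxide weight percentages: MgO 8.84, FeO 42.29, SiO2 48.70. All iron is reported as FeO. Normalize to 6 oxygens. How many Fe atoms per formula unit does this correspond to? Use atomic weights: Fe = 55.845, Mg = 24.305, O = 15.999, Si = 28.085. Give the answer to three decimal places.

1.454 Fe apfu

8.84 wt% MgO ÷ 40.304 g/mol = 0.21933 mol, giving 0.21933 Mg and 0.21933 O.
42.29 wt% FeO ÷ 71.844 g/mol = 0.58864 mol, giving 0.58864 Fe and 0.58864 O.
48.70 wt% SiO2 ÷ 60.083 g/mol = 0.81055 mol, giving 0.81055 Si and 1.62110 O.
Oxygen sums to 2.42907; scaling by 6/2.42907 = 2.47008 puts the formula on 6 O.
Fe: 0.58864 × 2.47008 = 1.454 atoms per formula unit.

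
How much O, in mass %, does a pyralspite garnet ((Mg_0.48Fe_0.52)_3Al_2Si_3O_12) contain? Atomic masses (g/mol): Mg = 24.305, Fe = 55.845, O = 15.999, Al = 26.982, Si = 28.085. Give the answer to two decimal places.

42.44 mass %

Formula mass = 1.44*24.305 + 1.56*55.845 + 2*26.982 + 3*28.085 + 12*15.999 = 452.324 g/mol, of which 191.988 g is O.
So O makes up 191.988/452.324 = 0.4244 of the mass, i.e. 42.44%.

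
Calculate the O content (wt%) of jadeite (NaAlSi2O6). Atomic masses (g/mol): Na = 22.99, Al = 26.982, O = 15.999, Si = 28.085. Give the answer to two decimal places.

Molar mass of NaAlSi2O6: 1×22.99 + 1×26.982 + 2×28.085 + 6×15.999 = 202.136 g/mol.
Mass of O per formula unit: 6 × 15.999 = 95.994 g.
Weight fraction O = 95.994 / 202.136 = 0.4749.

47.49 wt%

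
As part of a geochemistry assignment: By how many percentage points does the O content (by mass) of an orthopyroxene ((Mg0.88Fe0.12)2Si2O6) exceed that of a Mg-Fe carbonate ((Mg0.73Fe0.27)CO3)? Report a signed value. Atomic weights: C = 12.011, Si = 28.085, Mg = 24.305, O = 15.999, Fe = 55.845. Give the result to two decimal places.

First mineral: 95.994 g O in 208.344 g formula = 46.07 wt% O.
Second mineral: 47.997 g O in 92.829 g formula = 51.70 wt% O.
46.07% − 51.70% gives a difference of -5.63 percentage points.

-5.63 percentage points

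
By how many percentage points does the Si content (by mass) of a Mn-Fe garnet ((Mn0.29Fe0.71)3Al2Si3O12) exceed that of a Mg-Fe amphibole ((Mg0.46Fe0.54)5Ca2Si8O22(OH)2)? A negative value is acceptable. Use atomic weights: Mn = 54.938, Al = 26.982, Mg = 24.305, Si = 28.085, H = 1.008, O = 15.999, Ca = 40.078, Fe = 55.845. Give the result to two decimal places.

First mineral: 84.255 g Si in 496.953 g formula = 16.95 wt% Si.
Second mineral: 224.680 g Si in 897.511 g formula = 25.03 wt% Si.
16.95% − 25.03% gives a difference of -8.08 percentage points.

-8.08 percentage points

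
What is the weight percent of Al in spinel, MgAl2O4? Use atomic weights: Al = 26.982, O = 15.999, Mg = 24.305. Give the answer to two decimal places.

37.93 wt%

Formula mass = 1×24.305 + 2×26.982 + 4×15.999 = 142.265 g/mol, of which 53.964 g is Al.
So Al makes up 53.964/142.265 = 0.3793 of the mass, i.e. 37.93%.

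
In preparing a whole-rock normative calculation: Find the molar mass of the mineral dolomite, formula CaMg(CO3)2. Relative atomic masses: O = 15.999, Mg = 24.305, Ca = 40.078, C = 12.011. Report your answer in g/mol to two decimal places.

M = 1*40.078 + 1*24.305 + 2*12.011 + 6*15.999

184.40 g/mol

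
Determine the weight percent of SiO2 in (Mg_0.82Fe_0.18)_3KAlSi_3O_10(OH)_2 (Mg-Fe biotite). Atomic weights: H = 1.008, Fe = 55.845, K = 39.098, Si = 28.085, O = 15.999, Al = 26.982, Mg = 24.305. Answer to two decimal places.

41.50 wt%

M((Mg_0.82Fe_0.18)_3KAlSi_3O_10(OH)_2) = 434.286 g/mol; M(SiO2) = 60.083 g/mol.
Moles SiO2 per formula unit = 3 Si ÷ 1 = 3.0000.
SiO2 fraction = (3.0000 × 60.083) / 434.286 = 180.249/434.286 = 0.4150.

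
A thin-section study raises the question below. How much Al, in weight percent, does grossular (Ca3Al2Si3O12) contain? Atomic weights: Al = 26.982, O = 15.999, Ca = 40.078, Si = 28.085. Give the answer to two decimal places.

11.98 weight percent

Formula mass = 3·40.078 + 2·26.982 + 3·28.085 + 12·15.999 = 450.441 g/mol, of which 53.964 g is Al.
So Al makes up 53.964/450.441 = 0.1198 of the mass, i.e. 11.98%.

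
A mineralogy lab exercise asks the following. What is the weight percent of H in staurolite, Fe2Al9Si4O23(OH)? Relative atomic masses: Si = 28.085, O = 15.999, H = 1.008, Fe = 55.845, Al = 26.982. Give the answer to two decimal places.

0.12 mass %

Molar mass of Fe2Al9Si4O23(OH): 2×55.845 + 9×26.982 + 4×28.085 + 24×15.999 + 1×1.008 = 851.852 g/mol.
Mass of H per formula unit: 1 × 1.008 = 1.008 g.
Weight fraction H = 1.008 / 851.852 = 0.0012.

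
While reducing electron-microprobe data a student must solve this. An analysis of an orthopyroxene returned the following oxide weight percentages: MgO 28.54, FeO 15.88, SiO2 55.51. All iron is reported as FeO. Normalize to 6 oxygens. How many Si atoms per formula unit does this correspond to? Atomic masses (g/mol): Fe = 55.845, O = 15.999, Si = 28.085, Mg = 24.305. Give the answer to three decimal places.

1.996 Si apfu

MgO: 28.54/40.304 = 0.70812 mol → 0.70812 mol Mg, 0.70812 mol O.
FeO: 15.88/71.844 = 0.22103 mol → 0.22103 mol Fe, 0.22103 mol O.
SiO2: 55.51/60.083 = 0.92389 mol → 0.92389 mol Si, 1.84778 mol O.
Total oxygen = 2.77693 mol. Normalization factor = 6/2.77693 = 2.16066.
Si per 6 O = 0.92389 × 2.16066 = 1.996.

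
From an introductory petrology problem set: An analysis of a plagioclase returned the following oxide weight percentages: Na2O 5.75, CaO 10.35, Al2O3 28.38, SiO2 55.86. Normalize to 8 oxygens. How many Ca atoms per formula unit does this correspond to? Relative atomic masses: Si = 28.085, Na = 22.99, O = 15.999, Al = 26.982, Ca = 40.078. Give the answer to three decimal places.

0.497 Ca apfu

Na2O (M=61.979): mol = 0.09277; Na = 0.18554, O = 0.09277.
CaO (M=56.077): mol = 0.18457; Ca = 0.18457, O = 0.18457.
Al2O3 (M=101.961): mol = 0.27834; Al = 0.55668, O = 0.83502.
SiO2 (M=60.083): mol = 0.92971; Si = 0.92971, O = 1.85942.
ΣO = 2.97178; factor = 8/ΣO = 2.69199.
Ca apfu = 0.18457 × 2.69199 = 0.497.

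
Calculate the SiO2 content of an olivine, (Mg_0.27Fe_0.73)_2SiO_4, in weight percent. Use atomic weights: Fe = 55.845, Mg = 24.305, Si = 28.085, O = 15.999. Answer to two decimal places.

32.17 wt%

Molar mass of (Mg_0.27Fe_0.73)_2SiO_4 = 0.54*24.305 + 1.46*55.845 + 1*28.085 + 4*15.999 = 186.739 g/mol.
Each formula unit contains 1 Si, equivalent to 1/1 = 1.0000 mol SiO2.
M(SiO2) = 1×28.085 + 2×15.999 = 60.083 g/mol.
Mass of SiO2 per formula unit = 1.0000 × 60.083 = 60.083 g.
SiO2 wt% = 60.083 / 186.739 × 100 = 32.17%.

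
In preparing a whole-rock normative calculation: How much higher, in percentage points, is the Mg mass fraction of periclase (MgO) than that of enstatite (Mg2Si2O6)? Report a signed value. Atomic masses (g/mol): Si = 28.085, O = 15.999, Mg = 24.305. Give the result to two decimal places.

First mineral: 24.305 g Mg in 40.304 g formula = 60.30 wt% Mg.
Second mineral: 48.610 g Mg in 200.774 g formula = 24.21 wt% Mg.
60.30% − 24.21% gives a difference of 36.09 percentage points.

36.09 percentage points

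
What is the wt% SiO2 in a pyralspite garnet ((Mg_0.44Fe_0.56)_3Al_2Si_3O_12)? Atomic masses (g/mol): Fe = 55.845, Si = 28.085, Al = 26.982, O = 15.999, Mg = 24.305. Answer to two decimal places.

39.52 wt%

M((Mg_0.44Fe_0.56)_3Al_2Si_3O_12) = 456.109 g/mol; M(SiO2) = 60.083 g/mol.
Moles SiO2 per formula unit = 3 Si ÷ 1 = 3.0000.
SiO2 fraction = (3.0000 × 60.083) / 456.109 = 180.249/456.109 = 0.3952.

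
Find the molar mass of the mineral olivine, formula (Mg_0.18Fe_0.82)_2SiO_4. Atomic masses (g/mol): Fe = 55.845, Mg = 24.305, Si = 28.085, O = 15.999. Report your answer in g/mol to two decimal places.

192.42 g/mol

Mg: 0.36 × 24.305 = 8.7498
Fe: 1.64 × 55.845 = 91.5858
Si: 1 × 28.085 = 28.0850
O: 4 × 15.999 = 63.9960
Summing the contributions gives the formula mass.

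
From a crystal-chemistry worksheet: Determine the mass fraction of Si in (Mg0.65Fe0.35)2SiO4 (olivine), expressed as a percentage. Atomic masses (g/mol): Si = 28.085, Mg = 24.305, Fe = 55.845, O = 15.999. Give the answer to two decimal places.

17.25 weight percent

M((Mg0.65Fe0.35)2SiO4) = 162.769 g/mol.
Si contributes 1 × 28.085 = 28.085 g per mole.
28.085/162.769 = 0.1725 → 17.25%.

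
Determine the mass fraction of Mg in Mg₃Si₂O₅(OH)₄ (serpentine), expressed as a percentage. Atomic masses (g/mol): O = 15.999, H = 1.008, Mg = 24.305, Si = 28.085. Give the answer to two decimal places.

Molar mass of Mg₃Si₂O₅(OH)₄: 3*24.305 + 2*28.085 + 9*15.999 + 4*1.008 = 277.108 g/mol.
Mass of Mg per formula unit: 3 × 24.305 = 72.915 g.
Weight fraction Mg = 72.915 / 277.108 = 0.2631.

26.31 wt%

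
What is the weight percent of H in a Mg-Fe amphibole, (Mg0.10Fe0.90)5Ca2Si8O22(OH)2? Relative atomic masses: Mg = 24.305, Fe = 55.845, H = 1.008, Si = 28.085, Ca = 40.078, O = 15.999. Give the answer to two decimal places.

Molar mass of (Mg0.10Fe0.90)5Ca2Si8O22(OH)2: 0.50·24.305 + 4.50·55.845 + 2·40.078 + 8·28.085 + 24·15.999 + 2·1.008 = 954.283 g/mol.
Mass of H per formula unit: 2 × 1.008 = 2.016 g.
Weight fraction H = 2.016 / 954.283 = 0.0021.

0.21 weight percent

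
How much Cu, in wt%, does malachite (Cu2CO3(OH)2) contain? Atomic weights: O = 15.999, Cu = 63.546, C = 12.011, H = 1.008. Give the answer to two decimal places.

57.48 wt%

M(Cu2CO3(OH)2) = 221.114 g/mol.
Cu contributes 2 × 63.546 = 127.092 g per mole.
127.092/221.114 = 0.5748 → 57.48%.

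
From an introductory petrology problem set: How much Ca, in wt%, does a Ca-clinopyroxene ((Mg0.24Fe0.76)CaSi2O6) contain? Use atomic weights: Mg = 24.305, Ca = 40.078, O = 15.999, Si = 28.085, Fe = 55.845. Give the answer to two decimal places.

M((Mg0.24Fe0.76)CaSi2O6) = 240.517 g/mol.
Ca contributes 1 × 40.078 = 40.078 g per mole.
40.078/240.517 = 0.1666 → 16.66%.

16.66 wt%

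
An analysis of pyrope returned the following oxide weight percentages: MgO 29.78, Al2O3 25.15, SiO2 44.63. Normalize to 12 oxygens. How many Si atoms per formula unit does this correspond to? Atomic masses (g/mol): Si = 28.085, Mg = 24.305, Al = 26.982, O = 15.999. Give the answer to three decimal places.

3.007 Si apfu

MgO (M=40.304): mol = 0.73888; Mg = 0.73888, O = 0.73888.
Al2O3 (M=101.961): mol = 0.24666; Al = 0.49332, O = 0.73998.
SiO2 (M=60.083): mol = 0.74281; Si = 0.74281, O = 1.48562.
ΣO = 2.96448; factor = 12/ΣO = 4.04793.
Si apfu = 0.74281 × 4.04793 = 3.007.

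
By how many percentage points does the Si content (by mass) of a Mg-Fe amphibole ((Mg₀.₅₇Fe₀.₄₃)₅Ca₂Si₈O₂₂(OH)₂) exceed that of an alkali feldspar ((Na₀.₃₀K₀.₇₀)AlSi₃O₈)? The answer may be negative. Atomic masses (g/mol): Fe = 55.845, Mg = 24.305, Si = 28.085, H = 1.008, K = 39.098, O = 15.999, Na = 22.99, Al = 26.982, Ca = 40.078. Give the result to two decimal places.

First mineral: 224.680 g Si in 880.164 g formula = 25.53 wt% Si.
Second mineral: 84.255 g Si in 273.495 g formula = 30.81 wt% Si.
25.53% − 30.81% gives a difference of -5.28 percentage points.

-5.28 percentage points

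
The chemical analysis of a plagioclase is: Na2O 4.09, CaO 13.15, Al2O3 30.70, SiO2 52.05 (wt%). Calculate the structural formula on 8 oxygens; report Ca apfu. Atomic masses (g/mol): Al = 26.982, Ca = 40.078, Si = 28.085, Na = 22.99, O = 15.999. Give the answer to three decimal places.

0.639 Ca apfu

4.09 wt% Na2O ÷ 61.979 g/mol = 0.06599 mol, giving 0.13198 Na and 0.06599 O.
13.15 wt% CaO ÷ 56.077 g/mol = 0.23450 mol, giving 0.23450 Ca and 0.23450 O.
30.70 wt% Al2O3 ÷ 101.961 g/mol = 0.30110 mol, giving 0.60220 Al and 0.90330 O.
52.05 wt% SiO2 ÷ 60.083 g/mol = 0.86630 mol, giving 0.86630 Si and 1.73260 O.
Oxygen sums to 2.93639; scaling by 8/2.93639 = 2.72443 puts the formula on 8 O.
Ca: 0.23450 × 2.72443 = 0.639 atoms per formula unit.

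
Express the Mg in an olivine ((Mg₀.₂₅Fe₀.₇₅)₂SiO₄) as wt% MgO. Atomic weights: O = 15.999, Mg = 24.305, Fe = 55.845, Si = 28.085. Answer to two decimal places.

10.72 wt%

Formula mass = 188.001 g/mol.
0.50 Mg → 0.5000 mol MgO per formula unit; M(MgO) = 40.304, so MgO mass = 20.152 g.
20.152/188.001 × 100 = 10.72 wt%.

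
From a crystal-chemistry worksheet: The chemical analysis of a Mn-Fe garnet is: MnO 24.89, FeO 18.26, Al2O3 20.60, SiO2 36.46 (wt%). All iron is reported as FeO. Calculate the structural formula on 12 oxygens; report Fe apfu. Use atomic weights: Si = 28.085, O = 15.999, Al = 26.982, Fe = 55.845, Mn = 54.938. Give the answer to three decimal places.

1.258 Fe apfu

24.89 wt% MnO ÷ 70.937 g/mol = 0.35087 mol, giving 0.35087 Mn and 0.35087 O.
18.26 wt% FeO ÷ 71.844 g/mol = 0.25416 mol, giving 0.25416 Fe and 0.25416 O.
20.60 wt% Al2O3 ÷ 101.961 g/mol = 0.20204 mol, giving 0.40408 Al and 0.60612 O.
36.46 wt% SiO2 ÷ 60.083 g/mol = 0.60683 mol, giving 0.60683 Si and 1.21366 O.
Oxygen sums to 2.42481; scaling by 12/2.42481 = 4.94884 puts the formula on 12 O.
Fe: 0.25416 × 4.94884 = 1.258 atoms per formula unit.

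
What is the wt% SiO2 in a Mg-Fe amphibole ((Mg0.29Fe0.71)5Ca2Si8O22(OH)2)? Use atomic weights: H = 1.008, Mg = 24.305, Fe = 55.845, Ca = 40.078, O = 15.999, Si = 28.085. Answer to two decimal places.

52.00 wt%

Molar mass of (Mg0.29Fe0.71)5Ca2Si8O22(OH)2 = 1.45·24.305 + 3.55·55.845 + 2·40.078 + 8·28.085 + 24·15.999 + 2·1.008 = 924.320 g/mol.
Each formula unit contains 8 Si, equivalent to 8/1 = 8.0000 mol SiO2.
M(SiO2) = 1×28.085 + 2×15.999 = 60.083 g/mol.
Mass of SiO2 per formula unit = 8.0000 × 60.083 = 480.664 g.
SiO2 wt% = 480.664 / 924.320 × 100 = 52.00%.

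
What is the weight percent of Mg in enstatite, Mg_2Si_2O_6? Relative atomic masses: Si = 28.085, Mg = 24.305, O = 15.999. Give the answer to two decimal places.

24.21 weight percent

M(Mg_2Si_2O_6) = 200.774 g/mol.
Mg contributes 2 × 24.305 = 48.610 g per mole.
48.610/200.774 = 0.2421 → 24.21%.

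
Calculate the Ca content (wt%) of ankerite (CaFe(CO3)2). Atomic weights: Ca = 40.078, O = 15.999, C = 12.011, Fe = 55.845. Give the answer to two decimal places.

Molar mass of CaFe(CO3)2: 1*40.078 + 1*55.845 + 2*12.011 + 6*15.999 = 215.939 g/mol.
Mass of Ca per formula unit: 1 × 40.078 = 40.078 g.
Weight fraction Ca = 40.078 / 215.939 = 0.1856.

18.56 wt%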